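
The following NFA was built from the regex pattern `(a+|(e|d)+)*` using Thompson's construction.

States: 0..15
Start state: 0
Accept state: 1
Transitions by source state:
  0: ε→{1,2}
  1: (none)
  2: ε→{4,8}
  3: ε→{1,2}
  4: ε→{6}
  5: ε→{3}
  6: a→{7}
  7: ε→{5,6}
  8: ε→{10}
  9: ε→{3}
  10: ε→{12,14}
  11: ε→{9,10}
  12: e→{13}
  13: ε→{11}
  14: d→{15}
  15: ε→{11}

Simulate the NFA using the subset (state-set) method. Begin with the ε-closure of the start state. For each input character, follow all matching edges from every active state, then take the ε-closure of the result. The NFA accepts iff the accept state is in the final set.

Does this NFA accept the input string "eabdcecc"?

S₀ = ε-closure({0}) = {0,1,2,4,6,8,10,12,14}
'e' @ 1: {1,2,3,4,6,8,9,10,11,12,13,14}  [accepting]
'a' @ 2: {1,2,3,4,5,6,7,8,10,12,14}  [accepting]
'b' @ 3: {}  — state set empty
rest 'dcecc' ignored (set empty)
after full input: {}  (accept=1 not in)

Answer: REJECT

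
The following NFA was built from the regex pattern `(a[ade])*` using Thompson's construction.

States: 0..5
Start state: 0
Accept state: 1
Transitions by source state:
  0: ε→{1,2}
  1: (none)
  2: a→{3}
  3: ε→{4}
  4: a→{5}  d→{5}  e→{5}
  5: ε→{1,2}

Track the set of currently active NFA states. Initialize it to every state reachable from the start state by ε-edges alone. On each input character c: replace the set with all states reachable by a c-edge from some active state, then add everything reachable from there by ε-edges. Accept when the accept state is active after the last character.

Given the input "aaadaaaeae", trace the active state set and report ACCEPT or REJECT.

Answer: ACCEPT

Trace:
initial (ε-close {0}): {0,1,2}
'a' @ 1: {3,4}
'a' @ 2: {1,2,5}  (accept∈set)
'a' @ 3: {3,4}
'd' @ 4: {1,2,5}  (accept∈set)
'a' @ 5: {3,4}
'a' @ 6: {1,2,5}  (accept∈set)
'a' @ 7: {3,4}
'e' @ 8: {1,2,5}  (accept∈set)
'a' @ 9: {3,4}
'e' @ 10: {1,2,5}  (accept∈set)
after full input: {1,2,5}  (accept=1 in)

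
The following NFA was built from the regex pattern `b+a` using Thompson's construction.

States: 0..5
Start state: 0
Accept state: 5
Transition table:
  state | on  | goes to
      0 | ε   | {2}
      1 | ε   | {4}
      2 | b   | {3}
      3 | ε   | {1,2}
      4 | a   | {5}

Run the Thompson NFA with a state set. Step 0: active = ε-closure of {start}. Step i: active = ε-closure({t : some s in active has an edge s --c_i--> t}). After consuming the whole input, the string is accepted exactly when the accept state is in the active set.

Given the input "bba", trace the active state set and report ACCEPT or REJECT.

start: ε-closure({0}) = {0,2}
'b' @ 1: {1,2,3,4}
'b' @ 2: {1,2,3,4}
'a' @ 3: {5}  (accept∈set)
final: {5}; accept 5 in set

Answer: ACCEPT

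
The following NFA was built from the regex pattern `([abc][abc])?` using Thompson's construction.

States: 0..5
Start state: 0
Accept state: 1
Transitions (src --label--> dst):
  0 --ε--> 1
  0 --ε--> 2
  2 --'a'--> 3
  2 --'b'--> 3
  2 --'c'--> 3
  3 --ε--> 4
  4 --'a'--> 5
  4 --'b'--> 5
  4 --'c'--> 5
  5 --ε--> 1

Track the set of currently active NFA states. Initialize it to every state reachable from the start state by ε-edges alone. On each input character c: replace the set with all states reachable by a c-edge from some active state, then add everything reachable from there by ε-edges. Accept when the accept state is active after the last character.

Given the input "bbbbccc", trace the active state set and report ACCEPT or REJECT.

S₀ = ε-closure({0}) = {0,1,2}
'b' @ 1: {3,4}
'b' @ 2: {1,5}  ✓accept
'b' @ 3: {}  — no active states
rest 'bccc' ignored (set empty)
final: {}; accept 1 not in set

Answer: REJECT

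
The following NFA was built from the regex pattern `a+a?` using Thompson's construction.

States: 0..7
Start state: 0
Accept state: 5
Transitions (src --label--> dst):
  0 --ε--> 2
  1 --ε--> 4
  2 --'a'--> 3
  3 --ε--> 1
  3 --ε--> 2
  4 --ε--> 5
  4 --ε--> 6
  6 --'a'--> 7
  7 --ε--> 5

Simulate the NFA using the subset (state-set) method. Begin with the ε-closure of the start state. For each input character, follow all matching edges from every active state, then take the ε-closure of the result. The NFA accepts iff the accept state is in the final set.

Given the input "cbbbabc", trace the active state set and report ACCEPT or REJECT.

initial (ε-close {0}): {0,2}
'c' @ 1: {}  — dead — no transitions
rest 'bbbabc' ignored (set empty)
after full input: {}  (accept=5 not in)

Answer: REJECT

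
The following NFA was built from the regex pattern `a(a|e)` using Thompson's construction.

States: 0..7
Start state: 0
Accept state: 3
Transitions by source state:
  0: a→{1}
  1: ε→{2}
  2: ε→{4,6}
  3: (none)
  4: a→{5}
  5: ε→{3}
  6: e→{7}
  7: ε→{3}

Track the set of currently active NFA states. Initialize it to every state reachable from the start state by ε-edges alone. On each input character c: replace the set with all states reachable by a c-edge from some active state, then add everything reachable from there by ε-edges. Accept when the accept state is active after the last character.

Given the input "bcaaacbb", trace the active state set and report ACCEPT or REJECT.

start: ε-closure({0}) = {0}
'b' @ 1: {}  — state set empty
rest 'caaacbb' ignored (set empty)
end set {} — state 3 not in

Answer: REJECT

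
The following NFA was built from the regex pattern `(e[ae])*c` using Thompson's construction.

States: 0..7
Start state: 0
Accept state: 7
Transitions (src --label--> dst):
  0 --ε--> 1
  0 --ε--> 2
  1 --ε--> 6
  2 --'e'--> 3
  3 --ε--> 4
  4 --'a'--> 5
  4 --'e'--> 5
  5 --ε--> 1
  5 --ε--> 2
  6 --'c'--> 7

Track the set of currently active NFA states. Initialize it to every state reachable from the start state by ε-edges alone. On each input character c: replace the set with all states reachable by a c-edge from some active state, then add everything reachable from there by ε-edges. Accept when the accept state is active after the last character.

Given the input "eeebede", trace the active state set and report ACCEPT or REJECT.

initial (ε-close {0}): {0,1,2,6}
'e' @ 1: {3,4}
'e' @ 2: {1,2,5,6}
'e' @ 3: {3,4}
'b' @ 4: {}  — no active states
rest 'ede' ignored (set empty)
after full input: {}  (accept=7 not in)

Answer: REJECT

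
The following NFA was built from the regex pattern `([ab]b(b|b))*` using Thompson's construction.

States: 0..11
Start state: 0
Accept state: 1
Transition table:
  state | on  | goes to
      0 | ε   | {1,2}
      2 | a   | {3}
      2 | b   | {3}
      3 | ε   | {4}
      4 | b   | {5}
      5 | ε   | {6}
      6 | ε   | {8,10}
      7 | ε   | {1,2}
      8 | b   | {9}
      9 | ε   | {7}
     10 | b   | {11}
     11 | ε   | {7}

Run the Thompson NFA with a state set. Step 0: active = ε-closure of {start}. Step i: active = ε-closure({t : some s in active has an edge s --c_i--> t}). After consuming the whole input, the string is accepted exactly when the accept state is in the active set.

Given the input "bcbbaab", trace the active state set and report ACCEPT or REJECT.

Answer: REJECT

Derivation:
S₀ = ε-closure({0}) = {0,1,2}
'b' @ 1: {3,4}
'c' @ 2: {}  — dead — no transitions
rest 'bbaab' ignored (set empty)
end set {} — state 1 not in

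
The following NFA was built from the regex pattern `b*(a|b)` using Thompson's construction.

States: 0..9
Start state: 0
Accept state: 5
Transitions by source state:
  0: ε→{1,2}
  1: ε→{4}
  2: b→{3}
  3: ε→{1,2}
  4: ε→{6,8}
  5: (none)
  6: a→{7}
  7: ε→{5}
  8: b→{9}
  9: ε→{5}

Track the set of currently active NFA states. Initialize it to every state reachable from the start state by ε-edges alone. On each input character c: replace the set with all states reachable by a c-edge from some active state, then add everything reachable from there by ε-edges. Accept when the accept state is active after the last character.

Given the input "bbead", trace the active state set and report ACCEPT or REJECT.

Answer: REJECT

Derivation:
start: ε-closure({0}) = {0,1,2,4,6,8}
'b' @ 1: {1,2,3,4,5,6,8,9}  (accept∈set)
'b' @ 2: {1,2,3,4,5,6,8,9}  (accept∈set)
'e' @ 3: {}  — dead — no transitions
rest 'ad' ignored (set empty)
after full input: {}  (accept=5 not in)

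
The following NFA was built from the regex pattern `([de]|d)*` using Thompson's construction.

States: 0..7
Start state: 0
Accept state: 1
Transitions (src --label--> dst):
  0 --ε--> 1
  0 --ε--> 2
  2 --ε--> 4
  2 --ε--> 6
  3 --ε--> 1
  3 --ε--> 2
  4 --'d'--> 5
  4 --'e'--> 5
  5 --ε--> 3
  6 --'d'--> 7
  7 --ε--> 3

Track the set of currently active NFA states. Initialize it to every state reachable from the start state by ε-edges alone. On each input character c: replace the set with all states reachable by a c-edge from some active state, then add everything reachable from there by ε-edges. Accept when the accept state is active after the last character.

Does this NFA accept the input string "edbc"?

start: ε-closure({0}) = {0,1,2,4,6}
'e' @ 1: {1,2,3,4,5,6}  [accepting]
'd' @ 2: {1,2,3,4,5,6,7}  [accepting]
'b' @ 3: {}  — state set empty
rest 'c' ignored (set empty)
after full input: {}  (accept=1 not in)

Answer: REJECT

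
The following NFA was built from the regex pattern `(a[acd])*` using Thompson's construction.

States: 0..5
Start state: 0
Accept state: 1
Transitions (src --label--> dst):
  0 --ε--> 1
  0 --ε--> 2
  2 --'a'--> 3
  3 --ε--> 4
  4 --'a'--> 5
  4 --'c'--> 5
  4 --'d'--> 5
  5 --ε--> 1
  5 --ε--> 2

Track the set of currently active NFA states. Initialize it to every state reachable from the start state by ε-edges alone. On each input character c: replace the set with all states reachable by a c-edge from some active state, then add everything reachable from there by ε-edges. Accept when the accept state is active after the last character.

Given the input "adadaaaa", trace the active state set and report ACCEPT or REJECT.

S₀ = ε-closure({0}) = {0,1,2}
'a' @ 1: {3,4}
'd' @ 2: {1,2,5}  (accept∈set)
'a' @ 3: {3,4}
'd' @ 4: {1,2,5}  (accept∈set)
'a' @ 5: {3,4}
'a' @ 6: {1,2,5}  (accept∈set)
'a' @ 7: {3,4}
'a' @ 8: {1,2,5}  (accept∈set)
final: {1,2,5}; accept 1 in set

Answer: ACCEPT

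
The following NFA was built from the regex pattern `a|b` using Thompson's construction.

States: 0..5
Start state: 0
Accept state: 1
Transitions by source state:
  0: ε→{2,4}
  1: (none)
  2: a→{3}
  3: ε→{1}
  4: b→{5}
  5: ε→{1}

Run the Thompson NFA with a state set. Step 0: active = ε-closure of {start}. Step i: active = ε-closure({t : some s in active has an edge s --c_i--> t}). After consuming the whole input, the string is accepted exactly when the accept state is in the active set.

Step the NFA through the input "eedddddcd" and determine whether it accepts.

initial (ε-close {0}): {0,2,4}
'e' @ 1: {}  — no active states
rest 'edddddcd' ignored (set empty)
end set {} — state 1 not in

Answer: REJECT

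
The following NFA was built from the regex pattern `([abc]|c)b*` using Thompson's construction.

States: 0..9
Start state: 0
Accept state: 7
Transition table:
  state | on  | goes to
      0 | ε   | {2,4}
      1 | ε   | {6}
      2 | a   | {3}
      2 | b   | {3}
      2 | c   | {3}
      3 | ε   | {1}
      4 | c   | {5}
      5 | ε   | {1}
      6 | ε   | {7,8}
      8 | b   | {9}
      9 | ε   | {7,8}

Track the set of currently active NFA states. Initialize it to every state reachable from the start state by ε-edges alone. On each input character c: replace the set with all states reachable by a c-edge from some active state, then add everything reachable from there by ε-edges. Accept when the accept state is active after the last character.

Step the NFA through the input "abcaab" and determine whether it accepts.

Answer: REJECT

Steps:
start: ε-closure({0}) = {0,2,4}
'a' @ 1: {1,3,6,7,8}  (accept∈set)
'b' @ 2: {7,8,9}  (accept∈set)
'c' @ 3: {}  — state set empty
rest 'aab' ignored (set empty)
end set {} — state 7 not in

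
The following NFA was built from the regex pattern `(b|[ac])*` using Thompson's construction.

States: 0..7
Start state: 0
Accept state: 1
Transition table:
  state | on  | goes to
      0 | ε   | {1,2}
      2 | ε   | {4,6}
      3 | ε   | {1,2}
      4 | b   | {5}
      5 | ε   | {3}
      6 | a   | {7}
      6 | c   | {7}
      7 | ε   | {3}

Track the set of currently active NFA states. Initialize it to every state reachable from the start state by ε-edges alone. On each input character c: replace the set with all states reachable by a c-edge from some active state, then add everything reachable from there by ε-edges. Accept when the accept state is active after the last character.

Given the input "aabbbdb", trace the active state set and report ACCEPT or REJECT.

Answer: REJECT

Trace:
initial (ε-close {0}): {0,1,2,4,6}
'a' @ 1: {1,2,3,4,6,7}  ✓accept
'a' @ 2: {1,2,3,4,6,7}  ✓accept
'b' @ 3: {1,2,3,4,5,6}  ✓accept
'b' @ 4: {1,2,3,4,5,6}  ✓accept
'b' @ 5: {1,2,3,4,5,6}  ✓accept
'd' @ 6: {}  — state set empty
rest 'b' ignored (set empty)
after full input: {}  (accept=1 not in)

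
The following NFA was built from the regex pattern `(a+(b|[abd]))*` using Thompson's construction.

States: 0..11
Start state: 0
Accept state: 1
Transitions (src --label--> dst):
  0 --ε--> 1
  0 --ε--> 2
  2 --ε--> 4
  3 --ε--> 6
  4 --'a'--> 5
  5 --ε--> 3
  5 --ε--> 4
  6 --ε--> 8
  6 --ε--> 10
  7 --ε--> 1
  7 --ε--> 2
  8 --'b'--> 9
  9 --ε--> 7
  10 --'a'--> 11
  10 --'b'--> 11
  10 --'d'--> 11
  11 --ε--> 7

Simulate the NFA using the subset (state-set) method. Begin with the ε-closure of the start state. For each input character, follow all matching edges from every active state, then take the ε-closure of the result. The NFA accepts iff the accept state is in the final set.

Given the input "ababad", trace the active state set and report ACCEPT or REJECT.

S₀ = ε-closure({0}) = {0,1,2,4}
'a' @ 1: {3,4,5,6,8,10}
'b' @ 2: {1,2,4,7,9,11}  ✓accept
'a' @ 3: {3,4,5,6,8,10}
'b' @ 4: {1,2,4,7,9,11}  ✓accept
'a' @ 5: {3,4,5,6,8,10}
'd' @ 6: {1,2,4,7,11}  ✓accept
end set {1,2,4,7,11} — state 1 in

Answer: ACCEPT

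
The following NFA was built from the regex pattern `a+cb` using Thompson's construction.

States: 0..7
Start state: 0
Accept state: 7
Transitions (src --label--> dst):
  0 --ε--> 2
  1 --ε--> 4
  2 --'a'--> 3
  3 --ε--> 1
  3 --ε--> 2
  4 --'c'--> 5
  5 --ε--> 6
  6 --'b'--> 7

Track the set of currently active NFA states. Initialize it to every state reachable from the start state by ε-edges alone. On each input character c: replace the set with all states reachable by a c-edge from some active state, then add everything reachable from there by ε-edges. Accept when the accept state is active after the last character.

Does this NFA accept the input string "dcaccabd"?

start: ε-closure({0}) = {0,2}
'd' @ 1: {}  — state set empty
rest 'caccabd' ignored (set empty)
after full input: {}  (accept=7 not in)

Answer: REJECT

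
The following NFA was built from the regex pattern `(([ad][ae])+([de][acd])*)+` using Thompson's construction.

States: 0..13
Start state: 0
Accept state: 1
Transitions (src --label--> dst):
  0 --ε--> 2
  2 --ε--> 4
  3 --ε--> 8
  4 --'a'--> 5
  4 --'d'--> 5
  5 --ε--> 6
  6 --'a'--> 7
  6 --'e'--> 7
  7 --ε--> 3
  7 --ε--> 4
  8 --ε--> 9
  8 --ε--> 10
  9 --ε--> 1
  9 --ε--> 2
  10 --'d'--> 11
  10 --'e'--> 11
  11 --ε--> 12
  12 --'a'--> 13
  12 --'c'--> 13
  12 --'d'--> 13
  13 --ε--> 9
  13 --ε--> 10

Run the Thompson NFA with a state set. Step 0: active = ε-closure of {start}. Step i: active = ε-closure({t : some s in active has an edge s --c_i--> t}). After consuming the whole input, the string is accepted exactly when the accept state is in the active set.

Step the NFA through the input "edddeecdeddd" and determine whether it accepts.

Answer: REJECT

Trace:
S₀ = ε-closure({0}) = {0,2,4}
'e' @ 1: {}  — state set empty
rest 'dddeecdeddd' ignored (set empty)
after full input: {}  (accept=1 not in)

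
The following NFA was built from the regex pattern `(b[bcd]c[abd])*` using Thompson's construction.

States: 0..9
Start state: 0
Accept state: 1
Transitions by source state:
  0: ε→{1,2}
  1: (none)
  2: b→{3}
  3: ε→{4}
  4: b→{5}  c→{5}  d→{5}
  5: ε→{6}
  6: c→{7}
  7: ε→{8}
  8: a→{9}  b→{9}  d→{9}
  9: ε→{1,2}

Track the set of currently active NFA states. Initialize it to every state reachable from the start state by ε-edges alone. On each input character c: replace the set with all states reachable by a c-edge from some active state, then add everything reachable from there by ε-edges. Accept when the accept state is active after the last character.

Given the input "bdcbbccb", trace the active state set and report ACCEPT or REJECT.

Answer: ACCEPT

Derivation:
initial (ε-close {0}): {0,1,2}
'b' @ 1: {3,4}
'd' @ 2: {5,6}
'c' @ 3: {7,8}
'b' @ 4: {1,2,9}  ✓accept
'b' @ 5: {3,4}
'c' @ 6: {5,6}
'c' @ 7: {7,8}
'b' @ 8: {1,2,9}  ✓accept
end set {1,2,9} — state 1 in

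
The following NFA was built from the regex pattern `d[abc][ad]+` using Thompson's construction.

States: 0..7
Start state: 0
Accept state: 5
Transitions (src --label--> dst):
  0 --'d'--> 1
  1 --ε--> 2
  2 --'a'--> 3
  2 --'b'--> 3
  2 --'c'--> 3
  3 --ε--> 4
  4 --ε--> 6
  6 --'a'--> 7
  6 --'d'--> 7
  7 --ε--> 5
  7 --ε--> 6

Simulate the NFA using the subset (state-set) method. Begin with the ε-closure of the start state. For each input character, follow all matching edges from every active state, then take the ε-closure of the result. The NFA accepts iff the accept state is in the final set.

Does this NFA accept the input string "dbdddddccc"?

initial (ε-close {0}): {0}
'd' @ 1: {1,2}
'b' @ 2: {3,4,6}
'd' @ 3: {5,6,7}  [accepting]
'd' @ 4: {5,6,7}  [accepting]
'd' @ 5: {5,6,7}  [accepting]
'd' @ 6: {5,6,7}  [accepting]
'd' @ 7: {5,6,7}  [accepting]
'c' @ 8: {}  — dead — no transitions
rest 'cc' ignored (set empty)
after full input: {}  (accept=5 not in)

Answer: REJECT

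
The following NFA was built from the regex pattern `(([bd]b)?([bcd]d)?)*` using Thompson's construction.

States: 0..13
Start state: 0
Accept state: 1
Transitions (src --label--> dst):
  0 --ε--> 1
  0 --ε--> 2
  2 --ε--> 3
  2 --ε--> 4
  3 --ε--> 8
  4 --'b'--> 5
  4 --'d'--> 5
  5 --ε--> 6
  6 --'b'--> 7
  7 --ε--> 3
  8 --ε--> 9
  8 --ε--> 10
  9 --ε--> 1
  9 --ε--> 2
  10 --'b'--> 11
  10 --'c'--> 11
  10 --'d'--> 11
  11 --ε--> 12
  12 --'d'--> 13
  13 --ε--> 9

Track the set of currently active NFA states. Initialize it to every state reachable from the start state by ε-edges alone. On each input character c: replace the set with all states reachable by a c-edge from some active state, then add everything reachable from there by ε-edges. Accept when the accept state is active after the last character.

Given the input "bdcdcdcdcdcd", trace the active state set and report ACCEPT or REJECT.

Answer: ACCEPT

Derivation:
start: ε-closure({0}) = {0,1,2,3,4,8,9,10}
'b' @ 1: {5,6,11,12}
'd' @ 2: {1,2,3,4,8,9,10,13}  ✓accept
'c' @ 3: {11,12}
'd' @ 4: {1,2,3,4,8,9,10,13}  ✓accept
'c' @ 5: {11,12}
'd' @ 6: {1,2,3,4,8,9,10,13}  ✓accept
'c' @ 7: {11,12}
'd' @ 8: {1,2,3,4,8,9,10,13}  ✓accept
'c' @ 9: {11,12}
'd' @ 10: {1,2,3,4,8,9,10,13}  ✓accept
'c' @ 11: {11,12}
'd' @ 12: {1,2,3,4,8,9,10,13}  ✓accept
after full input: {1,2,3,4,8,9,10,13}  (accept=1 in)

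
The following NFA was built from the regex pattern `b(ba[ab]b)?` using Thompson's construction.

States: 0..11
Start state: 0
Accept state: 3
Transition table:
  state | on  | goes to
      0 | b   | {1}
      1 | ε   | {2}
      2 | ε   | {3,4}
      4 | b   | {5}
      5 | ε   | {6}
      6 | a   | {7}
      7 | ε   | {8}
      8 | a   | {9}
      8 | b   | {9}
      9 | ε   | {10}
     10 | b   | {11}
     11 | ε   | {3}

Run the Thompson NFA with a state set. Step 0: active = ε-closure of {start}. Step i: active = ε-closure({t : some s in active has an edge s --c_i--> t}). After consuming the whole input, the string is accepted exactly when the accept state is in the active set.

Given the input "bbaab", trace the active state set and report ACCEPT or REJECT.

Answer: ACCEPT

Steps:
S₀ = ε-closure({0}) = {0}
'b' @ 1: {1,2,3,4}  [accepting]
'b' @ 2: {5,6}
'a' @ 3: {7,8}
'a' @ 4: {9,10}
'b' @ 5: {3,11}  [accepting]
final: {3,11}; accept 3 in set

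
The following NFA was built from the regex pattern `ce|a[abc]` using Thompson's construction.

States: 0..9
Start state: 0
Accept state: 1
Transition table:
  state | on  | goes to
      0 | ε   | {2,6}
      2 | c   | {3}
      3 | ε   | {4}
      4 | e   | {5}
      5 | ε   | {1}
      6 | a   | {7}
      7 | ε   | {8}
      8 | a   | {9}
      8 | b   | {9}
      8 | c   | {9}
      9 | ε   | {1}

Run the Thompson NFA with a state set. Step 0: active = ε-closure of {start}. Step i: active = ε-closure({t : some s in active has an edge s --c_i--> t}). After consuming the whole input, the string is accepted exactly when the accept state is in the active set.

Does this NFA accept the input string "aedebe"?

Answer: REJECT

Steps:
start: ε-closure({0}) = {0,2,6}
'a' @ 1: {7,8}
'e' @ 2: {}  — no active states
rest 'debe' ignored (set empty)
end set {} — state 1 not in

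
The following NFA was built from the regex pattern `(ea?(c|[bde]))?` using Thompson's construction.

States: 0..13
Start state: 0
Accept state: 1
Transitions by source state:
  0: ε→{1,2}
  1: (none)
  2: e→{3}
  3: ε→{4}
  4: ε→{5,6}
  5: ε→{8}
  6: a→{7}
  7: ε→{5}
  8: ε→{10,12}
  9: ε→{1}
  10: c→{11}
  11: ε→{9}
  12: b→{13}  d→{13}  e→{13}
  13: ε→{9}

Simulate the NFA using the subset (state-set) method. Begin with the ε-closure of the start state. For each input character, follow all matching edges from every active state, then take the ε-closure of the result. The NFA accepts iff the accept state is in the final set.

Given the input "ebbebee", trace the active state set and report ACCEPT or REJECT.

start: ε-closure({0}) = {0,1,2}
'e' @ 1: {3,4,5,6,8,10,12}
'b' @ 2: {1,9,13}  [accepting]
'b' @ 3: {}  — state set empty
rest 'ebee' ignored (set empty)
end set {} — state 1 not in

Answer: REJECT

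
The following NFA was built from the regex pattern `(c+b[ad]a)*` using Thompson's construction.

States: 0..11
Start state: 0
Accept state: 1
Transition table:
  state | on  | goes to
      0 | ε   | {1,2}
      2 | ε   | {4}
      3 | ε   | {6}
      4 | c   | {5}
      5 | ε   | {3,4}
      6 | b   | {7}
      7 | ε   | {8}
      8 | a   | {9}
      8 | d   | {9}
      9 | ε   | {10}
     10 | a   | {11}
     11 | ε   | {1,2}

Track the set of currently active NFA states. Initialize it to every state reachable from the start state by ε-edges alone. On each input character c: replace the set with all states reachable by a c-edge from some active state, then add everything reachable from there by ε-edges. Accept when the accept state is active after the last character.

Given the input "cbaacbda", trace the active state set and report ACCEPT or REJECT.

Answer: ACCEPT

Derivation:
S₀ = ε-closure({0}) = {0,1,2,4}
'c' @ 1: {3,4,5,6}
'b' @ 2: {7,8}
'a' @ 3: {9,10}
'a' @ 4: {1,2,4,11}  [accepting]
'c' @ 5: {3,4,5,6}
'b' @ 6: {7,8}
'd' @ 7: {9,10}
'a' @ 8: {1,2,4,11}  [accepting]
after full input: {1,2,4,11}  (accept=1 in)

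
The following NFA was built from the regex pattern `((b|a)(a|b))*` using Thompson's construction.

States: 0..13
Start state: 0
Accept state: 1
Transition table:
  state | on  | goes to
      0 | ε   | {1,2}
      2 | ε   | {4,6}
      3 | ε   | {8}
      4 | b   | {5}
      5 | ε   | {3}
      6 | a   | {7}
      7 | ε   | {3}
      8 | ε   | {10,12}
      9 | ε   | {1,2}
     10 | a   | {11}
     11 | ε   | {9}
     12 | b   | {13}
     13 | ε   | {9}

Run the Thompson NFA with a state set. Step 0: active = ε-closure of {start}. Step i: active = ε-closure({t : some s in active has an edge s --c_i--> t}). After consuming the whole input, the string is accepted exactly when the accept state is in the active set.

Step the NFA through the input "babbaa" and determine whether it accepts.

Answer: ACCEPT

Derivation:
initial (ε-close {0}): {0,1,2,4,6}
'b' @ 1: {3,5,8,10,12}
'a' @ 2: {1,2,4,6,9,11}  [accepting]
'b' @ 3: {3,5,8,10,12}
'b' @ 4: {1,2,4,6,9,13}  [accepting]
'a' @ 5: {3,7,8,10,12}
'a' @ 6: {1,2,4,6,9,11}  [accepting]
end set {1,2,4,6,9,11} — state 1 in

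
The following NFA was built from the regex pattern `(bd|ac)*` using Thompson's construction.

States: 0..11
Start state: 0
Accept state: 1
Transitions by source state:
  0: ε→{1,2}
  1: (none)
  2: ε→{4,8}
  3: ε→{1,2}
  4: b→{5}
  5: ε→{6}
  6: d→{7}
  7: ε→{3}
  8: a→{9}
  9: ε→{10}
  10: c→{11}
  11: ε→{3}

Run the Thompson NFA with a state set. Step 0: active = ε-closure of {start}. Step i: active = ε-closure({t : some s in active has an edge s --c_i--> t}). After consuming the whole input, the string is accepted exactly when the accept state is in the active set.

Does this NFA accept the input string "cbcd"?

start: ε-closure({0}) = {0,1,2,4,8}
'c' @ 1: {}  — state set empty
rest 'bcd' ignored (set empty)
final: {}; accept 1 not in set

Answer: REJECT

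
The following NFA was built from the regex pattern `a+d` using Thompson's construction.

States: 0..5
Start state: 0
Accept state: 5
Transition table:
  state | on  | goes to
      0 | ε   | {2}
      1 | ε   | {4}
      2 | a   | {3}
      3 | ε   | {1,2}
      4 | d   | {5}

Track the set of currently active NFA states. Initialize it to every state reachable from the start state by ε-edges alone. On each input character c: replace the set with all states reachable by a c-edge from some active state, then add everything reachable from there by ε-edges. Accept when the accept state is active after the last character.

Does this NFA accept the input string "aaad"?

Answer: ACCEPT

Steps:
start: ε-closure({0}) = {0,2}
'a' @ 1: {1,2,3,4}
'a' @ 2: {1,2,3,4}
'a' @ 3: {1,2,3,4}
'd' @ 4: {5}  [accepting]
after full input: {5}  (accept=5 in)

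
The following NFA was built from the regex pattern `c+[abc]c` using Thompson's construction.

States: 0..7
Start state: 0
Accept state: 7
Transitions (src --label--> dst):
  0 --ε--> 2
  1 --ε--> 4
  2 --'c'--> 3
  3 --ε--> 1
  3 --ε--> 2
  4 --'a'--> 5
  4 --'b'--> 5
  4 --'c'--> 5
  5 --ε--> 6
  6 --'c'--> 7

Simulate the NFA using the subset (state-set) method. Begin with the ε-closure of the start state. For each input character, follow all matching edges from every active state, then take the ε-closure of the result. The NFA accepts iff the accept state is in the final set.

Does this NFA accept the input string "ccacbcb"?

Answer: REJECT

Steps:
start: ε-closure({0}) = {0,2}
'c' @ 1: {1,2,3,4}
'c' @ 2: {1,2,3,4,5,6}
'a' @ 3: {5,6}
'c' @ 4: {7}  (accept∈set)
'b' @ 5: {}  — dead — no transitions
rest 'cb' ignored (set empty)
after full input: {}  (accept=7 not in)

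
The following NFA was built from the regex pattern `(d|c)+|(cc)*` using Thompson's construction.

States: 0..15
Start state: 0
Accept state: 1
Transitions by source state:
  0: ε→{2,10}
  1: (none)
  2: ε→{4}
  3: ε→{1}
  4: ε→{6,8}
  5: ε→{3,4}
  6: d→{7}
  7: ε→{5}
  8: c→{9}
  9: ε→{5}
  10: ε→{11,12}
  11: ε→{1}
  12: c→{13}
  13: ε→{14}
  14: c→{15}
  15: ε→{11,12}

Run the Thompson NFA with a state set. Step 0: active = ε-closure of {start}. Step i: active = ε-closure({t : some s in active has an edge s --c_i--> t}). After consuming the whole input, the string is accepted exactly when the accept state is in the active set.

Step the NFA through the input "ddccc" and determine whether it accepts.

Answer: ACCEPT

Steps:
S₀ = ε-closure({0}) = {0,1,2,4,6,8,10,11,12}
'd' @ 1: {1,3,4,5,6,7,8}  (accept∈set)
'd' @ 2: {1,3,4,5,6,7,8}  (accept∈set)
'c' @ 3: {1,3,4,5,6,8,9}  (accept∈set)
'c' @ 4: {1,3,4,5,6,8,9}  (accept∈set)
'c' @ 5: {1,3,4,5,6,8,9}  (accept∈set)
end set {1,3,4,5,6,8,9} — state 1 in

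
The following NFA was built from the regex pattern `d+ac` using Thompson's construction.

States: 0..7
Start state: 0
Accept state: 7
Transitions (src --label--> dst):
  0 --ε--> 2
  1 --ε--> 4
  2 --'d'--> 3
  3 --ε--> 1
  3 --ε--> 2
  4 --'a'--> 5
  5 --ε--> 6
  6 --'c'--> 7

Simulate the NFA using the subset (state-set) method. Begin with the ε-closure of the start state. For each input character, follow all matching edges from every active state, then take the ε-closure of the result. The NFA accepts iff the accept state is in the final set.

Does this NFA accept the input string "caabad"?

Answer: REJECT

Derivation:
initial (ε-close {0}): {0,2}
'c' @ 1: {}  — dead — no transitions
rest 'aabad' ignored (set empty)
end set {} — state 7 not in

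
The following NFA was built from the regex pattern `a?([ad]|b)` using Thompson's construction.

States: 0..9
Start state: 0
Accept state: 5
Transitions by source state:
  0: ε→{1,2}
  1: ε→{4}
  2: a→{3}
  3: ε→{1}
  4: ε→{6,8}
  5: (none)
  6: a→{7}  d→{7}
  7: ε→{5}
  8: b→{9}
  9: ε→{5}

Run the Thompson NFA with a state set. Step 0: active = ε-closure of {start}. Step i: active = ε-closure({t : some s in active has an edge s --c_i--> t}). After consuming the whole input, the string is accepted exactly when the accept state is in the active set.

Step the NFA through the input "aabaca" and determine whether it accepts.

Answer: REJECT

Steps:
S₀ = ε-closure({0}) = {0,1,2,4,6,8}
'a' @ 1: {1,3,4,5,6,7,8}  ✓accept
'a' @ 2: {5,7}  ✓accept
'b' @ 3: {}  — state set empty
rest 'aca' ignored (set empty)
final: {}; accept 5 not in set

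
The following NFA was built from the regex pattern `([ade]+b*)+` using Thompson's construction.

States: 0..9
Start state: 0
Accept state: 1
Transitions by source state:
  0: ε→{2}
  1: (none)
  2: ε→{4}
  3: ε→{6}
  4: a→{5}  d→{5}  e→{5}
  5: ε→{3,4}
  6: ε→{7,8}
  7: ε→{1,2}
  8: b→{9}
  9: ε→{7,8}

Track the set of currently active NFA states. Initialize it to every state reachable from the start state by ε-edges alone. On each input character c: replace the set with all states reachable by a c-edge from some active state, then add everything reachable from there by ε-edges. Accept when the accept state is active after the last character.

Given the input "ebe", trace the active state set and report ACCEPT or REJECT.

start: ε-closure({0}) = {0,2,4}
'e' @ 1: {1,2,3,4,5,6,7,8}  ✓accept
'b' @ 2: {1,2,4,7,8,9}  ✓accept
'e' @ 3: {1,2,3,4,5,6,7,8}  ✓accept
after full input: {1,2,3,4,5,6,7,8}  (accept=1 in)

Answer: ACCEPT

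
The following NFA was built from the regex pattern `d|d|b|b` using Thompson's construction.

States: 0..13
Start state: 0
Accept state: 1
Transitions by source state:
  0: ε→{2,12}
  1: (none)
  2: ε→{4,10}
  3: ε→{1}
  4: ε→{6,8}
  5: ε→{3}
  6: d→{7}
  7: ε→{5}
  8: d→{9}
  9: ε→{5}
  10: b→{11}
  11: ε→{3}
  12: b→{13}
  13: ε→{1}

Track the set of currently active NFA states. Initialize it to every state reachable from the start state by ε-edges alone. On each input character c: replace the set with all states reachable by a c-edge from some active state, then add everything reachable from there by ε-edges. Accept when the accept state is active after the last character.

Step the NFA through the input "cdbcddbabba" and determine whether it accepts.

S₀ = ε-closure({0}) = {0,2,4,6,8,10,12}
'c' @ 1: {}  — no active states
rest 'dbcddbabba' ignored (set empty)
end set {} — state 1 not in

Answer: REJECT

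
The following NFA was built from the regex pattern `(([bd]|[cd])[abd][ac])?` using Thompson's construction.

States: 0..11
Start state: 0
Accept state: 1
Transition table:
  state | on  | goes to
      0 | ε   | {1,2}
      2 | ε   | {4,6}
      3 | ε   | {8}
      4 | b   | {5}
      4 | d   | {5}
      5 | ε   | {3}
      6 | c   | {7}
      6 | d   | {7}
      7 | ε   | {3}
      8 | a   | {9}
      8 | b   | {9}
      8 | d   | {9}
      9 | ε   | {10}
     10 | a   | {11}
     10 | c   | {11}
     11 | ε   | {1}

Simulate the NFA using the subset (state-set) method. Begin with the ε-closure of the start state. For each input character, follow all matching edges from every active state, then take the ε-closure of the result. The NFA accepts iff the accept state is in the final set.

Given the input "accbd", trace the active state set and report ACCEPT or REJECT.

start: ε-closure({0}) = {0,1,2,4,6}
'a' @ 1: {}  — dead — no transitions
rest 'ccbd' ignored (set empty)
final: {}; accept 1 not in set

Answer: REJECT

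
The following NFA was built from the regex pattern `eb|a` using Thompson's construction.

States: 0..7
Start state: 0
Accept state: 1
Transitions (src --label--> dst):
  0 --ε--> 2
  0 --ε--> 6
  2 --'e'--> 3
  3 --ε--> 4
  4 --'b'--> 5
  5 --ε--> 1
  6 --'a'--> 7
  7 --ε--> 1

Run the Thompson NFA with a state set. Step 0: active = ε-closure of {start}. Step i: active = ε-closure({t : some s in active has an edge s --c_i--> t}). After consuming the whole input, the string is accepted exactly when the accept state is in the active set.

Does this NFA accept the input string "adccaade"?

Answer: REJECT

Steps:
S₀ = ε-closure({0}) = {0,2,6}
'a' @ 1: {1,7}  (accept∈set)
'd' @ 2: {}  — state set empty
rest 'ccaade' ignored (set empty)
after full input: {}  (accept=1 not in)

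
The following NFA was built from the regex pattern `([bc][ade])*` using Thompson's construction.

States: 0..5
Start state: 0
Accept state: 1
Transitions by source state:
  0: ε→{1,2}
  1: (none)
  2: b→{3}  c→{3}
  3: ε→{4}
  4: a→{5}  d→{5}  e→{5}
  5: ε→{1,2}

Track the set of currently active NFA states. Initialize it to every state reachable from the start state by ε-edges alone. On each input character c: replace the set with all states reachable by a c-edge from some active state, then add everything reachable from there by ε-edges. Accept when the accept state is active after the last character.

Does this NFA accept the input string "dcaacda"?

Answer: REJECT

Derivation:
initial (ε-close {0}): {0,1,2}
'd' @ 1: {}  — state set empty
rest 'caacda' ignored (set empty)
final: {}; accept 1 not in set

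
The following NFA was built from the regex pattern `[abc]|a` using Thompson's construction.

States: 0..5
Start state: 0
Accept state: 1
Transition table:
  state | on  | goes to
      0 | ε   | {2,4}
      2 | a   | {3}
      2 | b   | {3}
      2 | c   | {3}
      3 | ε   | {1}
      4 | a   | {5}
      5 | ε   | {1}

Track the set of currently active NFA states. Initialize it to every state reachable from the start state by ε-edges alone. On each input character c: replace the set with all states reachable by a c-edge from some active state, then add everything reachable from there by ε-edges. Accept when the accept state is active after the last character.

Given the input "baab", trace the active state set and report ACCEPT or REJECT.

start: ε-closure({0}) = {0,2,4}
'b' @ 1: {1,3}  [accepting]
'a' @ 2: {}  — state set empty
rest 'ab' ignored (set empty)
after full input: {}  (accept=1 not in)

Answer: REJECT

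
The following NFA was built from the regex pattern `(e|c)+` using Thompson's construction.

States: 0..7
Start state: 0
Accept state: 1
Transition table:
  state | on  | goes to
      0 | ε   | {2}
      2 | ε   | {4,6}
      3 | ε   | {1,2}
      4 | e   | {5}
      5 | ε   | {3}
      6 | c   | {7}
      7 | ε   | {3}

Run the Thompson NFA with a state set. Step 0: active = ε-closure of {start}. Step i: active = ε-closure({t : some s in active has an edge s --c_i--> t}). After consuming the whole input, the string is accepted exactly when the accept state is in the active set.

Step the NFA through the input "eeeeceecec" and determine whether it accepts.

Answer: ACCEPT

Steps:
S₀ = ε-closure({0}) = {0,2,4,6}
'e' @ 1: {1,2,3,4,5,6}  (accept∈set)
'e' @ 2: {1,2,3,4,5,6}  (accept∈set)
'e' @ 3: {1,2,3,4,5,6}  (accept∈set)
'e' @ 4: {1,2,3,4,5,6}  (accept∈set)
'c' @ 5: {1,2,3,4,6,7}  (accept∈set)
'e' @ 6: {1,2,3,4,5,6}  (accept∈set)
'e' @ 7: {1,2,3,4,5,6}  (accept∈set)
'c' @ 8: {1,2,3,4,6,7}  (accept∈set)
'e' @ 9: {1,2,3,4,5,6}  (accept∈set)
'c' @ 10: {1,2,3,4,6,7}  (accept∈set)
after full input: {1,2,3,4,6,7}  (accept=1 in)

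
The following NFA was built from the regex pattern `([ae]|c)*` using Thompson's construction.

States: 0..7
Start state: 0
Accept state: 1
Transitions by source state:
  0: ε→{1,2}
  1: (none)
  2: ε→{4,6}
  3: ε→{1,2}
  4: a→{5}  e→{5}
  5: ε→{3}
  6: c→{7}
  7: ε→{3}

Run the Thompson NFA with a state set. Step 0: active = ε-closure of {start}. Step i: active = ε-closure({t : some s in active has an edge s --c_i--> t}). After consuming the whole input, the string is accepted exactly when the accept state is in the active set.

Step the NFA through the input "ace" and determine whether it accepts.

Answer: ACCEPT

Trace:
initial (ε-close {0}): {0,1,2,4,6}
'a' @ 1: {1,2,3,4,5,6}  [accepting]
'c' @ 2: {1,2,3,4,6,7}  [accepting]
'e' @ 3: {1,2,3,4,5,6}  [accepting]
after full input: {1,2,3,4,5,6}  (accept=1 in)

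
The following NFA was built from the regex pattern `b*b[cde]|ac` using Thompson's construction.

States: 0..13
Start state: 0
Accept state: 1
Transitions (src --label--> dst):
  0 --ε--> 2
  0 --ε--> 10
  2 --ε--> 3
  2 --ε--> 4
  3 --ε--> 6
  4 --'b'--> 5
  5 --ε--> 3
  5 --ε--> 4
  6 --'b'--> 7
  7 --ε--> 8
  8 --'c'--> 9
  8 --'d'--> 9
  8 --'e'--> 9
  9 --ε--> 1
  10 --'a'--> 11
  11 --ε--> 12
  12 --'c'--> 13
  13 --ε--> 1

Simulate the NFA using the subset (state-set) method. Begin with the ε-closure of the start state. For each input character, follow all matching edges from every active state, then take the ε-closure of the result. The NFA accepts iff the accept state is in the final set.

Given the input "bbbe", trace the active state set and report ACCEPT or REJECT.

Answer: ACCEPT

Steps:
S₀ = ε-closure({0}) = {0,2,3,4,6,10}
'b' @ 1: {3,4,5,6,7,8}
'b' @ 2: {3,4,5,6,7,8}
'b' @ 3: {3,4,5,6,7,8}
'e' @ 4: {1,9}  [accepting]
final: {1,9}; accept 1 in set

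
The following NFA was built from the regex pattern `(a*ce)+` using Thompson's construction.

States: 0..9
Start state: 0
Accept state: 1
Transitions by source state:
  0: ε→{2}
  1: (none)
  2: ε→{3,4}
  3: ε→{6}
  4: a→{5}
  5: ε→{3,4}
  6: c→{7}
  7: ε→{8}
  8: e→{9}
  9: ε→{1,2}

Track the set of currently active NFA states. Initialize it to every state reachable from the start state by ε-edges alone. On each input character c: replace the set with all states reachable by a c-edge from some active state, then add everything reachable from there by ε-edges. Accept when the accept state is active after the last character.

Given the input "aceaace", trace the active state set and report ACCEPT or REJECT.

Answer: ACCEPT

Derivation:
start: ε-closure({0}) = {0,2,3,4,6}
'a' @ 1: {3,4,5,6}
'c' @ 2: {7,8}
'e' @ 3: {1,2,3,4,6,9}  ✓accept
'a' @ 4: {3,4,5,6}
'a' @ 5: {3,4,5,6}
'c' @ 6: {7,8}
'e' @ 7: {1,2,3,4,6,9}  ✓accept
end set {1,2,3,4,6,9} — state 1 in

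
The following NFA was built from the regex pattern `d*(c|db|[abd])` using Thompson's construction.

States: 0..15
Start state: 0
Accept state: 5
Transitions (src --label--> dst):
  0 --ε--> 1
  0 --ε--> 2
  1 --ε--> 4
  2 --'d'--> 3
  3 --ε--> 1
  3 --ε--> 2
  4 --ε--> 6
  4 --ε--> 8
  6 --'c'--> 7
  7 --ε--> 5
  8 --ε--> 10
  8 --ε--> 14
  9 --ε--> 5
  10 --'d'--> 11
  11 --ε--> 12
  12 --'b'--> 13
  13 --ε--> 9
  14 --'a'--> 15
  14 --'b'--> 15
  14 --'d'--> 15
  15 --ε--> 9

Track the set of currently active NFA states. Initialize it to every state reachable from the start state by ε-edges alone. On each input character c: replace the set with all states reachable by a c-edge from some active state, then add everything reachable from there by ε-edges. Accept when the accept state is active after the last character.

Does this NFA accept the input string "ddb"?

Answer: ACCEPT

Steps:
initial (ε-close {0}): {0,1,2,4,6,8,10,14}
'd' @ 1: {1,2,3,4,5,6,8,9,10,11,12,14,15}  ✓accept
'd' @ 2: {1,2,3,4,5,6,8,9,10,11,12,14,15}  ✓accept
'b' @ 3: {5,9,13,15}  ✓accept
final: {5,9,13,15}; accept 5 in set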